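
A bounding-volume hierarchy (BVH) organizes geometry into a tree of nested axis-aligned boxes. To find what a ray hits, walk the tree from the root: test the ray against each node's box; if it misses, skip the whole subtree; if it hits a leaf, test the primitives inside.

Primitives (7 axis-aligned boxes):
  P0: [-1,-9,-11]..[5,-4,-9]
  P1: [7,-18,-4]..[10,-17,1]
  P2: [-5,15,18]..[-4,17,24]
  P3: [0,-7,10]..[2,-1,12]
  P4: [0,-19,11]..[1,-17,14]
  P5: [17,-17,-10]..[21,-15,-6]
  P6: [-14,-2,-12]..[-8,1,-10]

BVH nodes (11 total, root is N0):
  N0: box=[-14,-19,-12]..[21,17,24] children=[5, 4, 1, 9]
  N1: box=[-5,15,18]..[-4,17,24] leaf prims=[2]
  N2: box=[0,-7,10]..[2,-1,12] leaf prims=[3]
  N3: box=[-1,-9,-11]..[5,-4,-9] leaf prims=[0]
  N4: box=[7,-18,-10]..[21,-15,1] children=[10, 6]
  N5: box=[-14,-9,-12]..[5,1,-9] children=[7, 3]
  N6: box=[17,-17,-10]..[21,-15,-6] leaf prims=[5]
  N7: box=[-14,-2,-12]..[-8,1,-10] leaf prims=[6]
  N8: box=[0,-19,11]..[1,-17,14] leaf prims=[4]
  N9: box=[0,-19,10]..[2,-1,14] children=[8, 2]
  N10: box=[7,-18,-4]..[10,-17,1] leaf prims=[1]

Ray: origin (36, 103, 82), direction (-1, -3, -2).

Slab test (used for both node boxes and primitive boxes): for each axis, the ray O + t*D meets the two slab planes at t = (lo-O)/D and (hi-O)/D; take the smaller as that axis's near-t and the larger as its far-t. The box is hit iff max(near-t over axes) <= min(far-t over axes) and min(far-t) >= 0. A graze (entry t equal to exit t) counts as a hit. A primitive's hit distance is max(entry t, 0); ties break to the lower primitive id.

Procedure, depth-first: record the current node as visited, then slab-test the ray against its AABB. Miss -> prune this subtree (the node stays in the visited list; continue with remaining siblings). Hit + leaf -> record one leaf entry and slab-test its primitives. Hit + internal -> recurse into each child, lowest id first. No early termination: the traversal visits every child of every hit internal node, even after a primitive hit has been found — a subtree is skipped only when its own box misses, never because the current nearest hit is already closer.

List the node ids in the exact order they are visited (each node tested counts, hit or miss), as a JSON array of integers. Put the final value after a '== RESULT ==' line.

Traverse from the root:
N0 x:[15,50] y:[86/3,122/3] z:[29,47] -> hit [29,122/3], descend [1, 4, 5, 9]
  N1 x:[40,41] y:[86/3,88/3] z:[29,32] -> miss, prune
  N4 x:[15,29] y:[118/3,121/3] z:[81/2,46] -> miss, prune
  N5 x:[31,50] y:[34,112/3] z:[91/2,47] -> miss, prune
  N9 x:[34,36] y:[104/3,122/3] z:[34,36] -> hit [104/3,36], descend [2, 8]
    N2 x:[34,36] y:[104/3,110/3] z:[35,36] -> hit [35,36] leaf, test {P3@t=35}
    N8 x:[35,36] y:[40,122/3] z:[34,71/2] -> miss, prune

7 AABB tests over nodes [0, 1, 4, 5, 9, 2, 8]; 1 leaf entered; closest P3.

== RESULT ==
[0, 1, 4, 5, 9, 2, 8]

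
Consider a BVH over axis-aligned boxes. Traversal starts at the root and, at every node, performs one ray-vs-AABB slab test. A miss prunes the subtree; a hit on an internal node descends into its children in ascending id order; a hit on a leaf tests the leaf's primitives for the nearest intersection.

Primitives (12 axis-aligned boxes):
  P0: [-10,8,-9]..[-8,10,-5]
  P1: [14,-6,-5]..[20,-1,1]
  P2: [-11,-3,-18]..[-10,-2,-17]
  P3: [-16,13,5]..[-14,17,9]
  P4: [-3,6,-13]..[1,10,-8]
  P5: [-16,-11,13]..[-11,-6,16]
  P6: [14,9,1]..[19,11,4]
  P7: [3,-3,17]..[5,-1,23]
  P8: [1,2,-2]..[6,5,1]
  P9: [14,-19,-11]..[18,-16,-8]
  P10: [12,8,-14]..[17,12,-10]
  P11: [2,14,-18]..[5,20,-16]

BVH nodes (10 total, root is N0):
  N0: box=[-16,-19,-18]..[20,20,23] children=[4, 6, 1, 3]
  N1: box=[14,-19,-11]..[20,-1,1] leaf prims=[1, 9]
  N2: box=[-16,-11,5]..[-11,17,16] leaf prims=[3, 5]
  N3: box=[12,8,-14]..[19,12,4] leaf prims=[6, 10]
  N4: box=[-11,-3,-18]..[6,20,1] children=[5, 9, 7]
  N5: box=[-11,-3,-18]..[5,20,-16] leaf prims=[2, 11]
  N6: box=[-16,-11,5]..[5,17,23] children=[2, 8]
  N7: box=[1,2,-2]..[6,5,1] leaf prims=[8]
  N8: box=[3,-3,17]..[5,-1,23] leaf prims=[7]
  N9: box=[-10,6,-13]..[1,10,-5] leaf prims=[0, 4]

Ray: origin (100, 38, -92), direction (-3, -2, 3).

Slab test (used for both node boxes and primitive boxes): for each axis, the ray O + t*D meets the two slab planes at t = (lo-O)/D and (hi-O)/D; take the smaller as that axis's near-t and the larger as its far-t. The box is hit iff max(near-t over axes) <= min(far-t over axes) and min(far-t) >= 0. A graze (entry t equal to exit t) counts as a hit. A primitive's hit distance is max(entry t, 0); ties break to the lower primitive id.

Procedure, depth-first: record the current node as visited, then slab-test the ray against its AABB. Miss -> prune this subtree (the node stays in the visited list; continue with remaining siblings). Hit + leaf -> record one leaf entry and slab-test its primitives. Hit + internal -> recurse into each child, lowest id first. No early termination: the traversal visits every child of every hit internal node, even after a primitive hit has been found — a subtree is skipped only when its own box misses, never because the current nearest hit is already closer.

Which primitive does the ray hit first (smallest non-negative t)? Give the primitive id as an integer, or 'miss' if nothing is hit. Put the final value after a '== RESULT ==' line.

Walk:
N0 x:[80/3,116/3] y:[9,57/2] z:[74/3,115/3] -> hit [80/3,57/2], descend [1, 3, 4, 6]
  N1 x:[80/3,86/3] y:[39/2,57/2] z:[27,31] -> hit [27,57/2] leaf, test {P1(miss), P9@t=82/3}
  N3 x:[27,88/3] y:[13,15] z:[26,32] -> miss, prune
  N4 x:[94/3,37] y:[9,41/2] z:[74/3,31] -> miss, prune
  N6 x:[95/3,116/3] y:[21/2,49/2] z:[97/3,115/3] -> miss, prune

5 AABB tests over nodes [0, 1, 3, 4, 6]; 1 leaf entered; closest P9.

== RESULT ==
9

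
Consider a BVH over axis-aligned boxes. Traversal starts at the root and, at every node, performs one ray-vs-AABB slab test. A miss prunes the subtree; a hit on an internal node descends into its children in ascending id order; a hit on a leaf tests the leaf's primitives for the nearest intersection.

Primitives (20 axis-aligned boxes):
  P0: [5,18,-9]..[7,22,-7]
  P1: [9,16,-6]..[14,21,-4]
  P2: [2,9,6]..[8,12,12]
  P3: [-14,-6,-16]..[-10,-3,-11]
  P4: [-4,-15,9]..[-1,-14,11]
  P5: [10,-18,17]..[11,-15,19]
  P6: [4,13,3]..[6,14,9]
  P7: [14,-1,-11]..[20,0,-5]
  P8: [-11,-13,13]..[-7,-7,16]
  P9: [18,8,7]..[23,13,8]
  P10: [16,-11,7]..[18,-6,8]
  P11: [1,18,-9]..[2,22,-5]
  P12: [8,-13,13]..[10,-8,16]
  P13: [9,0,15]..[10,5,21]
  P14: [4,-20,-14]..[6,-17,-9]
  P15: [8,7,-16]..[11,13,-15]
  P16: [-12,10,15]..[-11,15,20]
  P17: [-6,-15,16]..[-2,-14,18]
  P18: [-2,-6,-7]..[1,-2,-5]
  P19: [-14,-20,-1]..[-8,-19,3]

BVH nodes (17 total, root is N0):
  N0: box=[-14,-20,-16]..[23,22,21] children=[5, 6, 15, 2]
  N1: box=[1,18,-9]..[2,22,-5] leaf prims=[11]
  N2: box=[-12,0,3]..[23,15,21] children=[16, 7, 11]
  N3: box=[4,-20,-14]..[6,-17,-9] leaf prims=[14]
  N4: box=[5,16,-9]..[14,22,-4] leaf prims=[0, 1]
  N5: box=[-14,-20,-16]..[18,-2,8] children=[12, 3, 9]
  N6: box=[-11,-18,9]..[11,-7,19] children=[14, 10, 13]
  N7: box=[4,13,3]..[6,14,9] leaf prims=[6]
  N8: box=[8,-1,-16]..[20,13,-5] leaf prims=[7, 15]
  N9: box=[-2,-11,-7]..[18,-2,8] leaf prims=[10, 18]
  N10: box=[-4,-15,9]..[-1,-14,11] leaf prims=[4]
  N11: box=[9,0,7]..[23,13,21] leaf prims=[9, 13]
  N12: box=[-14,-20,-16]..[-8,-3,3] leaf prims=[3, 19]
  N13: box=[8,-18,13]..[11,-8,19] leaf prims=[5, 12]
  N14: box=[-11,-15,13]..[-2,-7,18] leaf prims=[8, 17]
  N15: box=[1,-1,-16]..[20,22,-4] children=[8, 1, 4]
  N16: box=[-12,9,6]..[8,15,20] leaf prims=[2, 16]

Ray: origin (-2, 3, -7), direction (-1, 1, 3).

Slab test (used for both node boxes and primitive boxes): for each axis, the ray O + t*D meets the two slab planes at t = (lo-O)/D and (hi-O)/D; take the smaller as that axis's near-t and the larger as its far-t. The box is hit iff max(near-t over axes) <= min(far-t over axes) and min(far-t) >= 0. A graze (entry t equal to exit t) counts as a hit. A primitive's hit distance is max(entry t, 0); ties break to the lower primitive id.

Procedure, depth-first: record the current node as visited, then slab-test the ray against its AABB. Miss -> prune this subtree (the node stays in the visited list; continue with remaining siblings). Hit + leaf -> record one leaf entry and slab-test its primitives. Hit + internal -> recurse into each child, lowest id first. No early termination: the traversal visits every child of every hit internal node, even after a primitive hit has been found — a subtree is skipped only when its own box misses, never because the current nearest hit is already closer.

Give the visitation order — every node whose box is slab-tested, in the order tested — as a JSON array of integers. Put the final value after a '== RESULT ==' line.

Walk:
N0 x:[-25,12] y:[-23,19] z:[-3,28/3] -> hit [-3,28/3], descend [2, 5, 6, 15]
  N2 x:[-25,10] y:[-3,12] z:[10/3,28/3] -> hit [10/3,28/3], descend [7, 11, 16]
    N7 x:[-8,-6] y:[10,11] z:[10/3,16/3] -> miss, prune
    N11 x:[-25,-11] y:[-3,10] z:[14/3,28/3] -> miss, prune
    N16 x:[-10,10] y:[6,12] z:[13/3,9] -> hit [6,9] leaf, test {P2(miss), P16@t=9}
  N5 x:[-20,12] y:[-23,-5] z:[-3,5] -> miss, prune
  N6 x:[-13,9] y:[-21,-10] z:[16/3,26/3] -> miss, prune
  N15 x:[-22,-3] y:[-4,19] z:[-3,1] -> miss, prune

Summary -> nodes [0, 2, 7, 11, 16, 5, 6, 15]; box-tests=8; leaf-entries=1; first=P16

== RESULT ==
[0, 2, 7, 11, 16, 5, 6, 15]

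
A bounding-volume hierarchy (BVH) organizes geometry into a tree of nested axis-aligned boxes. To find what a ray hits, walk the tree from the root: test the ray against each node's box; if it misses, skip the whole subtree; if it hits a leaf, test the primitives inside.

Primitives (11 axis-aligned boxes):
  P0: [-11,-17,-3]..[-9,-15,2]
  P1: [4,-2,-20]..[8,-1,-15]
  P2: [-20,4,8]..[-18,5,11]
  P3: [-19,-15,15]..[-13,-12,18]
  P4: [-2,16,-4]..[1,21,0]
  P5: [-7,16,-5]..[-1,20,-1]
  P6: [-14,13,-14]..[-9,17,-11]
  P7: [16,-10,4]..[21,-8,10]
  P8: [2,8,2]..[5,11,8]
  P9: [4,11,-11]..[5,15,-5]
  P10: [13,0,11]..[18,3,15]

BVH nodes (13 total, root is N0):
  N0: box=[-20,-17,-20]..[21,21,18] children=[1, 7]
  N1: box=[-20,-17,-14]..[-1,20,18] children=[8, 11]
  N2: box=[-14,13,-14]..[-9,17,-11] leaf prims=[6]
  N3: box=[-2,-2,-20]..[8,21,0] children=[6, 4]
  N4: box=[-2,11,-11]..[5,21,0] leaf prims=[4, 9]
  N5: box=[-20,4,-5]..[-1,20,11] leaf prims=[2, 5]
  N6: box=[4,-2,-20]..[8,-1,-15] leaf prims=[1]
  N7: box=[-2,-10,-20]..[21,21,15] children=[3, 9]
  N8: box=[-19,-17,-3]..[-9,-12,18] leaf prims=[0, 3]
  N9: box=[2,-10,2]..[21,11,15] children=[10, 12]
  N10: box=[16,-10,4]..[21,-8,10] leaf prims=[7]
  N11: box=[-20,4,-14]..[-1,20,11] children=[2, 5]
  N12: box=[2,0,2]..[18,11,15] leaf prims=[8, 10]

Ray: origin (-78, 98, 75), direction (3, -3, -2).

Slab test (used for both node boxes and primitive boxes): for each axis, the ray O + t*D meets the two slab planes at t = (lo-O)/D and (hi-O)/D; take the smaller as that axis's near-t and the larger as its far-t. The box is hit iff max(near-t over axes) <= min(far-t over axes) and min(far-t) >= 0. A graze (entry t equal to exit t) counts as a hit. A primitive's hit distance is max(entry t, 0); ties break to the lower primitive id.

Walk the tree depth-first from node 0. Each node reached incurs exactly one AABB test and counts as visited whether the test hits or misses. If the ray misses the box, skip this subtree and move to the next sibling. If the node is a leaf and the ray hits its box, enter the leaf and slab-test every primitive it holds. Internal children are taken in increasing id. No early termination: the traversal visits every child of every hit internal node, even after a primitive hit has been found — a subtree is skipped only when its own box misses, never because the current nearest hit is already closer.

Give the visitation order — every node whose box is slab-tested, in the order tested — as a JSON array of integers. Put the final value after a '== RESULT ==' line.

Traverse from the root:
N0 x:[58/3,33] y:[77/3,115/3] z:[57/2,95/2] -> hit [57/2,33], descend [1, 7]
  N1 x:[58/3,77/3] y:[26,115/3] z:[57/2,89/2] -> miss, prune
  N7 x:[76/3,33] y:[77/3,36] z:[30,95/2] -> hit [30,33], descend [3, 9]
    N3 x:[76/3,86/3] y:[77/3,100/3] z:[75/2,95/2] -> miss, prune
    N9 x:[80/3,33] y:[29,36] z:[30,73/2] -> hit [30,33], descend [10, 12]
      N10 x:[94/3,33] y:[106/3,36] z:[65/2,71/2] -> miss, prune
      N12 x:[80/3,32] y:[29,98/3] z:[30,73/2] -> hit [30,32] leaf, test {P8(miss), P10@t=95/3}

Visited [0, 1, 7, 3, 9, 10, 12]. Tests: 7 box, 1 leaf. Nearest: P10.

== RESULT ==
[0, 1, 7, 3, 9, 10, 12]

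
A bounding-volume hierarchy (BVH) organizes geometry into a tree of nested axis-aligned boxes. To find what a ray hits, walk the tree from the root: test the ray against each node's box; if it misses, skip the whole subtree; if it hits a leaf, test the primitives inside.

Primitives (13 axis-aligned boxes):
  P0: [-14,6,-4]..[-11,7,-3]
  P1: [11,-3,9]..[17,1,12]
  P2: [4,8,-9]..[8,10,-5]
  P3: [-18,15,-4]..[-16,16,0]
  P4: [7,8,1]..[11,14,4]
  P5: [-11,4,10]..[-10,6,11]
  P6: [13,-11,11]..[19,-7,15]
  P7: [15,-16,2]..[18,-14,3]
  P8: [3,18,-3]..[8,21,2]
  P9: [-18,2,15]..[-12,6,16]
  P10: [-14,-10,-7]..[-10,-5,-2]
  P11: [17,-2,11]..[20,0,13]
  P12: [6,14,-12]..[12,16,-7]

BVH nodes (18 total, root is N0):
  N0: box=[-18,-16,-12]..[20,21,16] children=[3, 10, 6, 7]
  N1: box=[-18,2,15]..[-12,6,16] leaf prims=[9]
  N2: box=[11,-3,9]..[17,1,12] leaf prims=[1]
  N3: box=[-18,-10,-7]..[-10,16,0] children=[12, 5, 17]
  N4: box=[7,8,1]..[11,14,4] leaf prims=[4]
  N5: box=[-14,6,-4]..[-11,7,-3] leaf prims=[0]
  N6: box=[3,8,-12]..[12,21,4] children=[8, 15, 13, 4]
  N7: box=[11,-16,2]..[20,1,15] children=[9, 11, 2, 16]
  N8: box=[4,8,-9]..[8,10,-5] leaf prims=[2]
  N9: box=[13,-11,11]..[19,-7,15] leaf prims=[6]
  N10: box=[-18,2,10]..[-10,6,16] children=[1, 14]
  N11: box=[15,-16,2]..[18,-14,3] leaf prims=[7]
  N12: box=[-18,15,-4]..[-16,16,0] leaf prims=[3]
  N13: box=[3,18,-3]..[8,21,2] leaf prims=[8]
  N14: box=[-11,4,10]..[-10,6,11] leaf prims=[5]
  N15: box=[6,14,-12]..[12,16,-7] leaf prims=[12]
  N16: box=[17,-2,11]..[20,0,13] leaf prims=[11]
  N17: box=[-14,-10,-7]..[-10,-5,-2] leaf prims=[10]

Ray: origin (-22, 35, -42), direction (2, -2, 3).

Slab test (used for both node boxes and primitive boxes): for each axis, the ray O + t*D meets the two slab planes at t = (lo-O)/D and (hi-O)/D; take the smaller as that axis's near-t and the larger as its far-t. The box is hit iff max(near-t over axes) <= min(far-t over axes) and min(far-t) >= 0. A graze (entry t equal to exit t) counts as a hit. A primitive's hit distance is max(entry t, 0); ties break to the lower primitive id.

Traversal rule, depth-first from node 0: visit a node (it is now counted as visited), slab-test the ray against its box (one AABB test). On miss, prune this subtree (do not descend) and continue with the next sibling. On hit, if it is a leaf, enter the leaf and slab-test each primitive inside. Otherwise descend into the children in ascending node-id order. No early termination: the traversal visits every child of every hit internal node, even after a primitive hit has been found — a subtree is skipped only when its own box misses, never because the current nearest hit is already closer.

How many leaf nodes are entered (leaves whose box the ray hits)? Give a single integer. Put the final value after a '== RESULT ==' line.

Walk:
N0 x:[2,21] y:[7,51/2] z:[10,58/3] -> hit [10,58/3], descend [3, 6, 7, 10]
  N3 x:[2,6] y:[19/2,45/2] z:[35/3,14] -> miss, prune
  N6 x:[25/2,17] y:[7,27/2] z:[10,46/3] -> hit [25/2,27/2], descend [4, 8, 13, 15]
    N4 x:[29/2,33/2] y:[21/2,27/2] z:[43/3,46/3] -> miss, prune
    N8 x:[13,15] y:[25/2,27/2] z:[11,37/3] -> miss, prune
    N13 x:[25/2,15] y:[7,17/2] z:[13,44/3] -> miss, prune
    N15 x:[14,17] y:[19/2,21/2] z:[10,35/3] -> miss, prune
  N7 x:[33/2,21] y:[17,51/2] z:[44/3,19] -> hit [17,19], descend [2, 9, 11, 16]
    N2 x:[33/2,39/2] y:[17,19] z:[17,18] -> hit [17,18] leaf, test {P1@t=17}
    N9 x:[35/2,41/2] y:[21,23] z:[53/3,19] -> miss, prune
    N11 x:[37/2,20] y:[49/2,51/2] z:[44/3,15] -> miss, prune
    N16 x:[39/2,21] y:[35/2,37/2] z:[53/3,55/3] -> miss, prune
  N10 x:[2,6] y:[29/2,33/2] z:[52/3,58/3] -> miss, prune

Summary -> nodes [0, 3, 6, 4, 8, 13, 15, 7, 2, 9, 11, 16, 10]; box-tests=13; leaf-entries=1; first=P1

== RESULT ==
1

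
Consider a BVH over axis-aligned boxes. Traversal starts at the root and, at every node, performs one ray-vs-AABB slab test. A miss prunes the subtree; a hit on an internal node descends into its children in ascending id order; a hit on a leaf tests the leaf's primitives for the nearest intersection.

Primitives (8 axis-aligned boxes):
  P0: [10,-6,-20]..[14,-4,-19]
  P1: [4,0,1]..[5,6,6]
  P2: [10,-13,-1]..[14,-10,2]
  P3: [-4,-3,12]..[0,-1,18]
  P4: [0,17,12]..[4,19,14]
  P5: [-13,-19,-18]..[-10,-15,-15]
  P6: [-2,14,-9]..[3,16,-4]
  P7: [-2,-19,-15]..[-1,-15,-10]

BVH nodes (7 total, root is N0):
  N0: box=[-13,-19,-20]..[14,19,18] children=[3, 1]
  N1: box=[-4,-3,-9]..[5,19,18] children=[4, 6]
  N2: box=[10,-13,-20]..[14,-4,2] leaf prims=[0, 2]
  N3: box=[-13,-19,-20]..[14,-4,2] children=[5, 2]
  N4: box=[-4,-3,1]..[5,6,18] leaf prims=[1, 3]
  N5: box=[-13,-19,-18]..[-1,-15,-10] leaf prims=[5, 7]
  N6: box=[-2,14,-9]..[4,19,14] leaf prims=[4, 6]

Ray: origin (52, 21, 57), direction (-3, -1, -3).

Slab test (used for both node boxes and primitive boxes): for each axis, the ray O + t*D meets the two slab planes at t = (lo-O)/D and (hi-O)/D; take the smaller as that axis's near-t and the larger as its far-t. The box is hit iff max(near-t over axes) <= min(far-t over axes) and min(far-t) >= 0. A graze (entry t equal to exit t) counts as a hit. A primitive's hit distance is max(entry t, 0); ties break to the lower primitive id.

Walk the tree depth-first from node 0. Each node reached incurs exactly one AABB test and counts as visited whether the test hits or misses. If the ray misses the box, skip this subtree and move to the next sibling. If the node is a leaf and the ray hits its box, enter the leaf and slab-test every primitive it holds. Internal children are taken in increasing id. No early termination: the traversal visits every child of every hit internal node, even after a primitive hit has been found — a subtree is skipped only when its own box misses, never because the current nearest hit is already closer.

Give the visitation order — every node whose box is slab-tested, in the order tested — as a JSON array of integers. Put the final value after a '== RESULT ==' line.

Traverse from the root:
N0 x:[38/3,65/3] y:[2,40] z:[13,77/3] -> hit [13,65/3], descend [1, 3]
  N1 x:[47/3,56/3] y:[2,24] z:[13,22] -> hit [47/3,56/3], descend [4, 6]
    N4 x:[47/3,56/3] y:[15,24] z:[13,56/3] -> hit [47/3,56/3] leaf, test {P1(miss), P3(miss)}
    N6 x:[16,18] y:[2,7] z:[43/3,22] -> miss, prune
  N3 x:[38/3,65/3] y:[25,40] z:[55/3,77/3] -> miss, prune

order=[0, 1, 4, 6, 3]  |boxes|=5  |leaves|=1  hit=miss

== RESULT ==
[0, 1, 4, 6, 3]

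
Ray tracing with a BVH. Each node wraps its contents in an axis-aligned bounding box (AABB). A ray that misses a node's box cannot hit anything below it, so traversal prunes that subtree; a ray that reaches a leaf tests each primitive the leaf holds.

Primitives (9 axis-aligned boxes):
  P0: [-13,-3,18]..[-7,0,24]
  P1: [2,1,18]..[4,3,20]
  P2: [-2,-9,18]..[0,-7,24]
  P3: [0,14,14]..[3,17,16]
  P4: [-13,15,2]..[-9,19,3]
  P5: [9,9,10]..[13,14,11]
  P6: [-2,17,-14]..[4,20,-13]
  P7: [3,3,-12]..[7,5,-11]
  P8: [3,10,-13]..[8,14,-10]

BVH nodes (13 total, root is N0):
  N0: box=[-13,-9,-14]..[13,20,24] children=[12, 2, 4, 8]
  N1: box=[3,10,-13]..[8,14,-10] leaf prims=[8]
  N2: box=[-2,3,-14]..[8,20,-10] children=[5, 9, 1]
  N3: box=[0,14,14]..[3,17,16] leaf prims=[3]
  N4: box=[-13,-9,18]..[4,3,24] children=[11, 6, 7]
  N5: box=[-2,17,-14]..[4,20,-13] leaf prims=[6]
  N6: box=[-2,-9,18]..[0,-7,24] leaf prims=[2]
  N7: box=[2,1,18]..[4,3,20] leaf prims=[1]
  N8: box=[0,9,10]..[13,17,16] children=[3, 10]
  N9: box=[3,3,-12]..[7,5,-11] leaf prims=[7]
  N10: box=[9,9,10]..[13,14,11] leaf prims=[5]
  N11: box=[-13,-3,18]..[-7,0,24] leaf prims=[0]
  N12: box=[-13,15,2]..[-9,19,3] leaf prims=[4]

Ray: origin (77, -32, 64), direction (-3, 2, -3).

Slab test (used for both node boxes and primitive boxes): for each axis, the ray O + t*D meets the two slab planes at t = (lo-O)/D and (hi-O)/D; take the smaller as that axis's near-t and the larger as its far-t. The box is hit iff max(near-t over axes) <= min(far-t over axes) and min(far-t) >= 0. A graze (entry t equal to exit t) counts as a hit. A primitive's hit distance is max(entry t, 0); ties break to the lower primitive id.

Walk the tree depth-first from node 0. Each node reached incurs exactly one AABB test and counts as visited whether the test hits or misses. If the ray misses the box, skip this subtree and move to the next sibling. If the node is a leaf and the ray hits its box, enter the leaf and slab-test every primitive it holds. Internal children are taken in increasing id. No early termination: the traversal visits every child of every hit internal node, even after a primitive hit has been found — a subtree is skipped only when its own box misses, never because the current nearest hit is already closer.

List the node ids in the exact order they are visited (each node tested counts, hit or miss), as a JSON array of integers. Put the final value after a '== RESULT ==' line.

Walk:
N0 x:[64/3,30] y:[23/2,26] z:[40/3,26] -> hit [64/3,26], descend [2, 4, 8, 12]
  N2 x:[23,79/3] y:[35/2,26] z:[74/3,26] -> hit [74/3,26], descend [1, 5, 9]
    N1 x:[23,74/3] y:[21,23] z:[74/3,77/3] -> miss, prune
    N5 x:[73/3,79/3] y:[49/2,26] z:[77/3,26] -> hit [77/3,26] leaf, test {P6@t=77/3}
    N9 x:[70/3,74/3] y:[35/2,37/2] z:[25,76/3] -> miss, prune
  N4 x:[73/3,30] y:[23/2,35/2] z:[40/3,46/3] -> miss, prune
  N8 x:[64/3,77/3] y:[41/2,49/2] z:[16,18] -> miss, prune
  N12 x:[86/3,30] y:[47/2,51/2] z:[61/3,62/3] -> miss, prune

order=[0, 2, 1, 5, 9, 4, 8, 12]  |boxes|=8  |leaves|=1  hit=P6

== RESULT ==
[0, 2, 1, 5, 9, 4, 8, 12]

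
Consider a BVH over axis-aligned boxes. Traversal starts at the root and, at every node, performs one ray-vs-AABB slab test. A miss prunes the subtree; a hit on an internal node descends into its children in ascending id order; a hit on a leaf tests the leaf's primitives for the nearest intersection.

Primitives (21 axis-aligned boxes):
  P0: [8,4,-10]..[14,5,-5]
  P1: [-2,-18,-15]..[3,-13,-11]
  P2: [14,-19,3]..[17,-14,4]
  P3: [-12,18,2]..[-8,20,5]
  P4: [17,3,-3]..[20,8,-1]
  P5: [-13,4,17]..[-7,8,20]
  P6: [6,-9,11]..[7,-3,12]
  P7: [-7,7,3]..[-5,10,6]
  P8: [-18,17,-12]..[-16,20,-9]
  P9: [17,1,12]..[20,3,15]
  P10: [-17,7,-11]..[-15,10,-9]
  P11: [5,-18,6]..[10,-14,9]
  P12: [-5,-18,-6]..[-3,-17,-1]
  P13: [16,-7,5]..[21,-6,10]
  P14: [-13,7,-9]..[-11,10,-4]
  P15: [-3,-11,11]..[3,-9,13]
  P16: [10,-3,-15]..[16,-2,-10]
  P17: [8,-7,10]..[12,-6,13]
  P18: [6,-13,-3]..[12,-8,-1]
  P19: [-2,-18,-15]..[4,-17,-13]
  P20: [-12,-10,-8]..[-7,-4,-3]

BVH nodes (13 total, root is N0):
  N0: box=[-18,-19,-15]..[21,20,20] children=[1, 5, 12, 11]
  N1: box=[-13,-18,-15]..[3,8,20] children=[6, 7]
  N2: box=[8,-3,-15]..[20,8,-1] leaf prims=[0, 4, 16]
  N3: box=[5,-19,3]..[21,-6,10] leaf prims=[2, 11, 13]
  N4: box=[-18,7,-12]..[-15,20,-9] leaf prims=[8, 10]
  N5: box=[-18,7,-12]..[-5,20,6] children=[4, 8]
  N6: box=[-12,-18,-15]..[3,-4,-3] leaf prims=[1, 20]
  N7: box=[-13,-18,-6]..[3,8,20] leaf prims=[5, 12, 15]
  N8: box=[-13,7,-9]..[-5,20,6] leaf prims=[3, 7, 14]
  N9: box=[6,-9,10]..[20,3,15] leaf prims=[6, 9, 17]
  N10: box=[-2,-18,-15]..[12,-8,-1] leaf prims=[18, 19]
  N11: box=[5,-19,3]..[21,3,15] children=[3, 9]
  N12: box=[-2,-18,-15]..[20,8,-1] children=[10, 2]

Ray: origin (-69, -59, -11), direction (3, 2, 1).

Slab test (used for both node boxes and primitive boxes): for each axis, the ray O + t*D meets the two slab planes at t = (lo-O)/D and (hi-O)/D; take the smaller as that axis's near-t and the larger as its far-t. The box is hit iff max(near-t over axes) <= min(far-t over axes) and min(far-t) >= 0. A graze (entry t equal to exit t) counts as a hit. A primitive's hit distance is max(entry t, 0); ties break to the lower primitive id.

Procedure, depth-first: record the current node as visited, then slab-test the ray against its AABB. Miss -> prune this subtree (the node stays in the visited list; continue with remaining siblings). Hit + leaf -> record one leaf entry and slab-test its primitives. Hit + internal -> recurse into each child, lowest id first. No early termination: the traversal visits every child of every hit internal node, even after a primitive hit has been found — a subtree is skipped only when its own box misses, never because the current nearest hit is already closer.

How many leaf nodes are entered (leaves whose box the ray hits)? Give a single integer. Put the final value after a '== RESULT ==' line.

Trace the traversal:
N0 x:[17,30] y:[20,79/2] z:[-4,31] -> hit [20,30], descend [1, 5, 11, 12]
  N1 x:[56/3,24] y:[41/2,67/2] z:[-4,31] -> hit [41/2,24], descend [6, 7]
    N6 x:[19,24] y:[41/2,55/2] z:[-4,8] -> miss, prune
    N7 x:[56/3,24] y:[41/2,67/2] z:[5,31] -> hit [41/2,24] leaf, test {P5(miss), P12(miss), P15@t=24}
  N5 x:[17,64/3] y:[33,79/2] z:[-1,17] -> miss, prune
  N11 x:[74/3,30] y:[20,31] z:[14,26] -> hit [74/3,26], descend [3, 9]
    N3 x:[74/3,30] y:[20,53/2] z:[14,21] -> miss, prune
    N9 x:[25,89/3] y:[25,31] z:[21,26] -> hit [25,26] leaf, test {P6(miss), P9(miss), P17(miss)}
  N12 x:[67/3,89/3] y:[41/2,67/2] z:[-4,10] -> miss, prune

Visited [0, 1, 6, 7, 5, 11, 3, 9, 12]. Tests: 9 box, 2 leaf. Nearest: P15.

== RESULT ==
2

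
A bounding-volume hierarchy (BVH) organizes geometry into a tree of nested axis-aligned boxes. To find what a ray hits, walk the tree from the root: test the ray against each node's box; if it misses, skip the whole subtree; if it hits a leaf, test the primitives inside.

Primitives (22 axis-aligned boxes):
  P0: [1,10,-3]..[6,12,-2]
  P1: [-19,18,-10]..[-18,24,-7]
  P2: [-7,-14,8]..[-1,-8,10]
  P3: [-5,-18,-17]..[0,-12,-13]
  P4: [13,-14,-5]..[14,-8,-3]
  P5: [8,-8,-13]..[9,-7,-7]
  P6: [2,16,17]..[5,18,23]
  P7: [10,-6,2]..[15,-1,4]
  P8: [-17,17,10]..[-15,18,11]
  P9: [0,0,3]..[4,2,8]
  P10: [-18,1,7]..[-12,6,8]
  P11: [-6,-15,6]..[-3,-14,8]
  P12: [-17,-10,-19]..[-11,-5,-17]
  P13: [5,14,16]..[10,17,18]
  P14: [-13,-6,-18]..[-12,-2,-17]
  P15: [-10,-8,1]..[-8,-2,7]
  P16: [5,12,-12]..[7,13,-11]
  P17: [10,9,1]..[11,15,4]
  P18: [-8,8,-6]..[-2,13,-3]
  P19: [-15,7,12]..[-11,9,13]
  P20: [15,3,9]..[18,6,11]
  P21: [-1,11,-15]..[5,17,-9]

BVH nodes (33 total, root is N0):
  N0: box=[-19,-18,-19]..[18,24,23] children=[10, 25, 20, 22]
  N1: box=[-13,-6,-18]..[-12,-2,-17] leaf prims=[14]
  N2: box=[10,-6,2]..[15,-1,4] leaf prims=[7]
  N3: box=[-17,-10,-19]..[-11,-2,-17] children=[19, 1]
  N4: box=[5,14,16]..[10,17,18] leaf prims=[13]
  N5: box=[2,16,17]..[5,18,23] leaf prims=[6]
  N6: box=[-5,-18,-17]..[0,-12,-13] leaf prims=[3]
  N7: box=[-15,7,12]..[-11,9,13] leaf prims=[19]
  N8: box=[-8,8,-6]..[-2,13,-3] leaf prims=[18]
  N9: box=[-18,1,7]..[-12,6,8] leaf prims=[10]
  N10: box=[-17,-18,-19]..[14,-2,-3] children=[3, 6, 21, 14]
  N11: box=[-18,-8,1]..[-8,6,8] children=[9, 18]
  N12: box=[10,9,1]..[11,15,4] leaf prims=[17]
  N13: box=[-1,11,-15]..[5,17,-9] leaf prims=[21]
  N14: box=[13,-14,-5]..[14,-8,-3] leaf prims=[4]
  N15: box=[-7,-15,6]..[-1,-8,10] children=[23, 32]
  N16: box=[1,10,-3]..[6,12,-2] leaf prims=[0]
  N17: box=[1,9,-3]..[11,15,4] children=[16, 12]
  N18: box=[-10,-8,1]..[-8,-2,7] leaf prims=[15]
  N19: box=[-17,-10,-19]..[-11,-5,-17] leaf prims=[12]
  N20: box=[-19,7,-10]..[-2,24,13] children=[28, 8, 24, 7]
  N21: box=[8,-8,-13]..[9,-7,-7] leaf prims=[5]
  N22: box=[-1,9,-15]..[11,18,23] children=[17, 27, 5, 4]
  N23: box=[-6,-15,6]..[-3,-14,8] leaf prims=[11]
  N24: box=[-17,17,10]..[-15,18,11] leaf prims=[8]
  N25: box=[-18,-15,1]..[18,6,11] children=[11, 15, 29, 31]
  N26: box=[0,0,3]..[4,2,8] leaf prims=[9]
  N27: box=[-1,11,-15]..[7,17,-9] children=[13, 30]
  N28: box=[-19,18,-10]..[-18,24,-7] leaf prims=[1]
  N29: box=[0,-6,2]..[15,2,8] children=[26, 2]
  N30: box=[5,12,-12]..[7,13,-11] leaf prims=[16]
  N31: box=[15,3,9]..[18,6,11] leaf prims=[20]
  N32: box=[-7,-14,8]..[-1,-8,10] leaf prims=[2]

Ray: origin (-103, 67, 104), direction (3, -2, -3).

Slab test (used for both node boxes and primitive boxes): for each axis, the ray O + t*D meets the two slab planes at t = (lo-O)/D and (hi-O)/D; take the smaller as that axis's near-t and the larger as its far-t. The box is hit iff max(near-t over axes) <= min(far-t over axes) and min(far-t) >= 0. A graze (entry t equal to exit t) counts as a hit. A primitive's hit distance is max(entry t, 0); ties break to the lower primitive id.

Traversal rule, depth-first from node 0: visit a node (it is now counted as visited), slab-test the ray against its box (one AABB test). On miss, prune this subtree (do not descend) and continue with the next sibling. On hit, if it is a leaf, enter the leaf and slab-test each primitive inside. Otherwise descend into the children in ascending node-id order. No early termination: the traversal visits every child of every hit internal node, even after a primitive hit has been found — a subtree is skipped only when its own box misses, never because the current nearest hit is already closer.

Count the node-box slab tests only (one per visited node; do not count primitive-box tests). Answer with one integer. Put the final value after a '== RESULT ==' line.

Traverse from the root:
N0 x:[28,121/3] y:[43/2,85/2] z:[27,41] -> hit [28,121/3], descend [10, 20, 22, 25]
  N10 x:[86/3,39] y:[69/2,85/2] z:[107/3,41] -> hit [107/3,39], descend [3, 6, 14, 21]
    N3 x:[86/3,92/3] y:[69/2,77/2] z:[121/3,41] -> miss, prune
    N6 x:[98/3,103/3] y:[79/2,85/2] z:[39,121/3] -> miss, prune
    N14 x:[116/3,39] y:[75/2,81/2] z:[107/3,109/3] -> miss, prune
    N21 x:[37,112/3] y:[37,75/2] z:[37,39] -> hit [37,112/3] leaf, test {P5@t=37}
  N20 x:[28,101/3] y:[43/2,30] z:[91/3,38] -> miss, prune
  N22 x:[34,38] y:[49/2,29] z:[27,119/3] -> miss, prune
  N25 x:[85/3,121/3] y:[61/2,41] z:[31,103/3] -> hit [31,103/3], descend [11, 15, 29, 31]
    N11 x:[85/3,95/3] y:[61/2,75/2] z:[32,103/3] -> miss, prune
    N15 x:[32,34] y:[75/2,41] z:[94/3,98/3] -> miss, prune
    N29 x:[103/3,118/3] y:[65/2,73/2] z:[32,34] -> miss, prune
    N31 x:[118/3,121/3] y:[61/2,32] z:[31,95/3] -> miss, prune

Summary -> nodes [0, 10, 3, 6, 14, 21, 20, 22, 25, 11, 15, 29, 31]; box-tests=13; leaf-entries=1; first=P5

== RESULT ==
13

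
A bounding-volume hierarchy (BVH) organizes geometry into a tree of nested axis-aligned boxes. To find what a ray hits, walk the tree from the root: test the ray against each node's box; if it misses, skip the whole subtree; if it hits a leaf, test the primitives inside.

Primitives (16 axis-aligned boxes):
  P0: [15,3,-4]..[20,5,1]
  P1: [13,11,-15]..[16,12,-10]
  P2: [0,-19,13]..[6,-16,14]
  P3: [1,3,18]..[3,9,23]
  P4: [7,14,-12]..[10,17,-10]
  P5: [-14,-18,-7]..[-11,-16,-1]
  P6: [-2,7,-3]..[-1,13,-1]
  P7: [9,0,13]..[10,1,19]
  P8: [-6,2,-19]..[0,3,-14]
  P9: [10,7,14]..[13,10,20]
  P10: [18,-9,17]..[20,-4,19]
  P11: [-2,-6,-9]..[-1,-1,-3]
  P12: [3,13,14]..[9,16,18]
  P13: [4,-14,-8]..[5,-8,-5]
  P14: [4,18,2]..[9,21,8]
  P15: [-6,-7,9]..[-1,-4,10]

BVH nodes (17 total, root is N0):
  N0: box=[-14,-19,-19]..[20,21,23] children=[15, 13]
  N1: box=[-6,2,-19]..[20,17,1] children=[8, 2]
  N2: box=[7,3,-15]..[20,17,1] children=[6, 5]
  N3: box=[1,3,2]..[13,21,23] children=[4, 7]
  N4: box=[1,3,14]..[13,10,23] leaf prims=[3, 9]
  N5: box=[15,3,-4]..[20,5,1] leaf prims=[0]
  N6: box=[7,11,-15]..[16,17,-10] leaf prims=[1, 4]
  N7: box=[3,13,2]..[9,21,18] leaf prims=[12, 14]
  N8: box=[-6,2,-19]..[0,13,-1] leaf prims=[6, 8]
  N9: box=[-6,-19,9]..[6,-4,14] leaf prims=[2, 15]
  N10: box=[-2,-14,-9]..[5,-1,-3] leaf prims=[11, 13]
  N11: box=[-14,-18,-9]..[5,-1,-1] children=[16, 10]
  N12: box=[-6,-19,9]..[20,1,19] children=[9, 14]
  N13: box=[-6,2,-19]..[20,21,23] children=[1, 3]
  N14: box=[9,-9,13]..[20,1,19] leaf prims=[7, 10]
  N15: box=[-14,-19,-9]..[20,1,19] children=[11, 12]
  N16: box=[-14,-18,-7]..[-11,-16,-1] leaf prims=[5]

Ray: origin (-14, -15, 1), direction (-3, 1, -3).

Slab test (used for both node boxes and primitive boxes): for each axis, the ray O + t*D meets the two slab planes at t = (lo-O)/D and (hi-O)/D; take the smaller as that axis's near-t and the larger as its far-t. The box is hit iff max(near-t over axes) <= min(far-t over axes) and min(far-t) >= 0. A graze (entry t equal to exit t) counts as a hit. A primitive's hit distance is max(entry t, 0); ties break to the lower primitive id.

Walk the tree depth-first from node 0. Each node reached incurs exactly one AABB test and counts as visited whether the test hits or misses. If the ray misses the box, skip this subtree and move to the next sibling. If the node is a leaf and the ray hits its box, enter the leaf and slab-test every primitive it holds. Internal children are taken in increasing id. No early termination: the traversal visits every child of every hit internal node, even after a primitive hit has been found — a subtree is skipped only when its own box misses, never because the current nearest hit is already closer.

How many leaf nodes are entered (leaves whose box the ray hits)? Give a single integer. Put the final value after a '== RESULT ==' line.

Trace the traversal:
N0 x:[-34/3,0] y:[-4,36] z:[-22/3,20/3] -> hit [-4,0], descend [13, 15]
  N13 x:[-34/3,-8/3] y:[17,36] z:[-22/3,20/3] -> miss, prune
  N15 x:[-34/3,0] y:[-4,16] z:[-6,10/3] -> hit [-4,0], descend [11, 12]
    N11 x:[-19/3,0] y:[-3,14] z:[2/3,10/3] -> miss, prune
    N12 x:[-34/3,-8/3] y:[-4,16] z:[-6,-8/3] -> miss, prune

5 AABB tests over nodes [0, 13, 15, 11, 12]; 0 leaves entered; closest miss.

== RESULT ==
0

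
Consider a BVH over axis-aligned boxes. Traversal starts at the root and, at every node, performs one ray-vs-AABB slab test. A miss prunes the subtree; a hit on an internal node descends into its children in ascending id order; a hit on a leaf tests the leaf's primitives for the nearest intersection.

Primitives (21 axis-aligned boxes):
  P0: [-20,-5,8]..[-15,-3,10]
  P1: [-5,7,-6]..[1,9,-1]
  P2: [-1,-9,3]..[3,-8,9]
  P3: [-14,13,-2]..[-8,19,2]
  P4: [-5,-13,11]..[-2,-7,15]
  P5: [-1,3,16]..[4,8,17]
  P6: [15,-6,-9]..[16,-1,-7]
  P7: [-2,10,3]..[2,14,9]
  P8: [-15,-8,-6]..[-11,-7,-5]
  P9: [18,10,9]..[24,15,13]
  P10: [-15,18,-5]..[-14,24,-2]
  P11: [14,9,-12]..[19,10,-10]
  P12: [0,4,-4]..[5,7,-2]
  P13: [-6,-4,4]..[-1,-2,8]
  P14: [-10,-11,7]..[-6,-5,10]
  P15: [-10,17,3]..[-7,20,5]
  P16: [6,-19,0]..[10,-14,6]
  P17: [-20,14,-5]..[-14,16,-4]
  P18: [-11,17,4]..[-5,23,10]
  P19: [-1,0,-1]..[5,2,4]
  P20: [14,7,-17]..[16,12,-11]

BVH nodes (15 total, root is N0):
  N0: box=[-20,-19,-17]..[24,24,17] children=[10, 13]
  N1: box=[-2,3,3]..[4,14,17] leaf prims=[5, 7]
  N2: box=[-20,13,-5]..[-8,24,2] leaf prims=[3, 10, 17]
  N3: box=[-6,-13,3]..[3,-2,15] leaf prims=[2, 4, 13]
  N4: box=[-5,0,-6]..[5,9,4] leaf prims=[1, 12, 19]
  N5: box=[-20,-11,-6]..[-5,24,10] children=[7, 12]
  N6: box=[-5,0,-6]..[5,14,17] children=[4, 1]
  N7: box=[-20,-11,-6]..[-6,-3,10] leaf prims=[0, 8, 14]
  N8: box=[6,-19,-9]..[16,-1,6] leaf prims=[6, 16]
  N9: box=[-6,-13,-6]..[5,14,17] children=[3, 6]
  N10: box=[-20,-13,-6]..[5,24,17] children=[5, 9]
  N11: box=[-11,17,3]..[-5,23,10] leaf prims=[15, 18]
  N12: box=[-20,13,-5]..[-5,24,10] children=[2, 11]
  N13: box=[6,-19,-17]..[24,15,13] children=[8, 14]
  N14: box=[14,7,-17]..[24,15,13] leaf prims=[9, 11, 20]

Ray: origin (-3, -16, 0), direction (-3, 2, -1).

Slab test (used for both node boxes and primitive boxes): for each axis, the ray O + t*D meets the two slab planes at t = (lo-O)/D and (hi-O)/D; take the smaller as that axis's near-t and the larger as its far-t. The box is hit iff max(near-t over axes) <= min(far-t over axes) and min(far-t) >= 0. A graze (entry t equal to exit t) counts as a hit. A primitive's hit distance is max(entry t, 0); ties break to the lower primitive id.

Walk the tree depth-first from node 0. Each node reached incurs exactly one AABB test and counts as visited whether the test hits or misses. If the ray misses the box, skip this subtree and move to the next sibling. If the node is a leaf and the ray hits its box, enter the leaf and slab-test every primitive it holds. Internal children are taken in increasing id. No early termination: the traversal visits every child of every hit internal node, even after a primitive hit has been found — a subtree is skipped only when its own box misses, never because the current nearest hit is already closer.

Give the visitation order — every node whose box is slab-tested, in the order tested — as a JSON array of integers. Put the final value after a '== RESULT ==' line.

Walk:
N0 x:[-9,17/3] y:[-3/2,20] z:[-17,17] -> hit [-3/2,17/3], descend [10, 13]
  N10 x:[-8/3,17/3] y:[3/2,20] z:[-17,6] -> hit [3/2,17/3], descend [5, 9]
    N5 x:[2/3,17/3] y:[5/2,20] z:[-10,6] -> hit [5/2,17/3], descend [7, 12]
      N7 x:[1,17/3] y:[5/2,13/2] z:[-10,6] -> hit [5/2,17/3] leaf, test {P0(miss), P8(miss), P14(miss)}
      N12 x:[2/3,17/3] y:[29/2,20] z:[-10,5] -> miss, prune
    N9 x:[-8/3,1] y:[3/2,15] z:[-17,6] -> miss, prune
  N13 x:[-9,-3] y:[-3/2,31/2] z:[-13,17] -> miss, prune

7 AABB tests over nodes [0, 10, 5, 7, 12, 9, 13]; 1 leaf entered; closest miss.

== RESULT ==
[0, 10, 5, 7, 12, 9, 13]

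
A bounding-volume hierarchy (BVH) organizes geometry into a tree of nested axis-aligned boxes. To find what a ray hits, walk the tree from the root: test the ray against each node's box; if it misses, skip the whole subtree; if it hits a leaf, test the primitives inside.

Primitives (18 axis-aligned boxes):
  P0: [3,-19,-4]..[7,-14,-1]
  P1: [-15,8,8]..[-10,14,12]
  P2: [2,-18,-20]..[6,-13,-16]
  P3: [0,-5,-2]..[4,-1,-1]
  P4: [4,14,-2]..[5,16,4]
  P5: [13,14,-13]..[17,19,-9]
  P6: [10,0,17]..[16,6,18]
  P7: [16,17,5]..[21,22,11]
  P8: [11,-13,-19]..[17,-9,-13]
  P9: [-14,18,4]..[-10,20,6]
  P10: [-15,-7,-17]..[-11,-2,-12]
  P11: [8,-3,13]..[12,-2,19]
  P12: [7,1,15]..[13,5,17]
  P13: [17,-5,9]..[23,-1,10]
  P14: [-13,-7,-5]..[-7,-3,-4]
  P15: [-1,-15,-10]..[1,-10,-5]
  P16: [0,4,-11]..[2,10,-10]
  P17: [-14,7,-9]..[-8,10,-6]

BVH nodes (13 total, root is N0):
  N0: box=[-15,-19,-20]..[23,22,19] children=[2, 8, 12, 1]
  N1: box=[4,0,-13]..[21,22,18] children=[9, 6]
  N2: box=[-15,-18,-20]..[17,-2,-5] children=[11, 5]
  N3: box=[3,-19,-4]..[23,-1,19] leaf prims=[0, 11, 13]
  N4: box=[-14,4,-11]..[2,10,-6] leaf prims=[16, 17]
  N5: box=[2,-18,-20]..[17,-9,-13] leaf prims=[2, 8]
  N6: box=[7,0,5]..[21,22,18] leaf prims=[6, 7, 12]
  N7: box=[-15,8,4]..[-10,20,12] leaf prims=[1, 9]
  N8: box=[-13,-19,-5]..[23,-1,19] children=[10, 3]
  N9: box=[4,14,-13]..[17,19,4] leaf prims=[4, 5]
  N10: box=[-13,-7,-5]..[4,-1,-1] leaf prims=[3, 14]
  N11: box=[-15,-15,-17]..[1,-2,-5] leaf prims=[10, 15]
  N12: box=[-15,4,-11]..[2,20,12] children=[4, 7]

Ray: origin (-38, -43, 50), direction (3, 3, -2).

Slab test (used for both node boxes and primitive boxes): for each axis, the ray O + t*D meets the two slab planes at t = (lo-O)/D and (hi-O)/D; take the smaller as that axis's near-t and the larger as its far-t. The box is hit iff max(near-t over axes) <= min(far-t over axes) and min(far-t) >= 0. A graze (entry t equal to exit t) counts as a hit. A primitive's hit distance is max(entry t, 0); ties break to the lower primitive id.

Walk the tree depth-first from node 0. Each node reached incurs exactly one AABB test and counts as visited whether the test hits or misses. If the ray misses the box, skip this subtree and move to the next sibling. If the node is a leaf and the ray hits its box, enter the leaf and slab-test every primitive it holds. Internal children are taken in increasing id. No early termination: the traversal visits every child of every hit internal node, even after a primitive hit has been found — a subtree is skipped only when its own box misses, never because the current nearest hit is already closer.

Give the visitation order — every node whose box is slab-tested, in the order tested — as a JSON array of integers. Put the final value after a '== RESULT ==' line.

Traverse from the root:
N0 x:[23/3,61/3] y:[8,65/3] z:[31/2,35] -> hit [31/2,61/3], descend [1, 2, 8, 12]
  N1 x:[14,59/3] y:[43/3,65/3] z:[16,63/2] -> hit [16,59/3], descend [6, 9]
    N6 x:[15,59/3] y:[43/3,65/3] z:[16,45/2] -> hit [16,59/3] leaf, test {P6@t=16, P7(miss), P12(miss)}
    N9 x:[14,55/3] y:[19,62/3] z:[23,63/2] -> miss, prune
  N2 x:[23/3,55/3] y:[25/3,41/3] z:[55/2,35] -> miss, prune
  N8 x:[25/3,61/3] y:[8,14] z:[31/2,55/2] -> miss, prune
  N12 x:[23/3,40/3] y:[47/3,21] z:[19,61/2] -> miss, prune

7 AABB tests over nodes [0, 1, 6, 9, 2, 8, 12]; 1 leaf entered; closest P6.

== RESULT ==
[0, 1, 6, 9, 2, 8, 12]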